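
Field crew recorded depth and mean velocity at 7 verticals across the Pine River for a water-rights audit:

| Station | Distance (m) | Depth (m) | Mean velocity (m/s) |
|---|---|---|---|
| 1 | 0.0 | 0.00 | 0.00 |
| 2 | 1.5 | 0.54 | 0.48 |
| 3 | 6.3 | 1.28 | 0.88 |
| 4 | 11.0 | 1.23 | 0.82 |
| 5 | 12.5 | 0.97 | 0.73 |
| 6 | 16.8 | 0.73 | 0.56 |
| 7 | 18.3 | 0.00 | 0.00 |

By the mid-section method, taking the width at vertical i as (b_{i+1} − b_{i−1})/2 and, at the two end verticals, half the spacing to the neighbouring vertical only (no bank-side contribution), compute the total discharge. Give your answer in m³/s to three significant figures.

w_2 = (6.3 − 0.0)/2 = 3.15 m; q_2 = 0.48 × 0.54 × 3.15 = 0.8165 m³/s
w_3 = (11.0 − 1.5)/2 = 4.75 m; q_3 = 0.88 × 1.28 × 4.75 = 5.350 m³/s
w_4 = (12.5 − 6.3)/2 = 3.1 m; q_4 = 0.82 × 1.23 × 3.1 = 3.127 m³/s
w_5 = (16.8 − 11.0)/2 = 2.9 m; q_5 = 0.73 × 0.97 × 2.9 = 2.053 m³/s
w_6 = (18.3 − 12.5)/2 = 2.9 m; q_6 = 0.56 × 0.73 × 2.9 = 1.186 m³/s
Stations 1, 7 contribute zero (depth or velocity is 0).
Q = Σ qᵢ = 12.53 m³/s

12.5 m³/s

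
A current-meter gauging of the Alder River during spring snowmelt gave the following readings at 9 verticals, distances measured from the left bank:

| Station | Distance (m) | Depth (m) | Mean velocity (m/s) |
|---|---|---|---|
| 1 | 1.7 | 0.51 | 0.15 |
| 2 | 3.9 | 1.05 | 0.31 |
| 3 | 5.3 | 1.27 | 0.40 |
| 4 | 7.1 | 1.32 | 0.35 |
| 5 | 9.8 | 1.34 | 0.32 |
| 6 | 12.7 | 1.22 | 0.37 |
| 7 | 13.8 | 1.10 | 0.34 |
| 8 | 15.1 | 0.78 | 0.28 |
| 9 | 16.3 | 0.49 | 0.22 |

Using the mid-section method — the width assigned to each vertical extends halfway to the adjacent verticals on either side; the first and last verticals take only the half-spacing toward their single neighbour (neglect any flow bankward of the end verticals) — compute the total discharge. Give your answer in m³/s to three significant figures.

5.41 m³/s

w_1 = (3.9 − 1.7)/2 = 1.1 m; q_1 = 0.15 × 0.51 × 1.1 = 0.08415 m³/s
w_2 = (5.3 − 1.7)/2 = 1.8 m; q_2 = 0.31 × 1.05 × 1.8 = 0.5859 m³/s
w_3 = (7.1 − 3.9)/2 = 1.6 m; q_3 = 0.40 × 1.27 × 1.6 = 0.8128 m³/s
w_4 = (9.8 − 5.3)/2 = 2.25 m; q_4 = 0.35 × 1.32 × 2.25 = 1.040 m³/s
w_5 = (12.7 − 7.1)/2 = 2.8 m; q_5 = 0.32 × 1.34 × 2.8 = 1.201 m³/s
w_6 = (13.8 − 9.8)/2 = 2 m; q_6 = 0.37 × 1.22 × 2 = 0.9028 m³/s
w_7 = (15.1 − 12.7)/2 = 1.2 m; q_7 = 0.34 × 1.10 × 1.2 = 0.4488 m³/s
w_8 = (16.3 − 13.8)/2 = 1.25 m; q_8 = 0.28 × 0.78 × 1.25 = 0.2730 m³/s
w_9 = (16.3 − 15.1)/2 = 0.6 m; q_9 = 0.22 × 0.49 × 0.6 = 0.06468 m³/s
Q = Σ qᵢ = 5.412 m³/s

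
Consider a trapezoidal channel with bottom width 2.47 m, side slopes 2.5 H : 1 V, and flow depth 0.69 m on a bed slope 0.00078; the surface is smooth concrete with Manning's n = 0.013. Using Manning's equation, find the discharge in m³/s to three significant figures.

3.75 m³/s

A = (b + z·y)·y = (2.47 + 2.5×0.69)×0.69 = 2.895 m²
P = b + 2y√(1+z²) = 2.47 + 2×0.69×√(1+2.5²) = 6.186 m
R = A/P = 2.895/6.186 = 0.4679 m
Q = (1/n)·A·R^(2/3)·S^(1/2) = (1/0.013) × 2.895 × 0.4679^(2/3) × 0.00078^(1/2) = 3.748 m³/s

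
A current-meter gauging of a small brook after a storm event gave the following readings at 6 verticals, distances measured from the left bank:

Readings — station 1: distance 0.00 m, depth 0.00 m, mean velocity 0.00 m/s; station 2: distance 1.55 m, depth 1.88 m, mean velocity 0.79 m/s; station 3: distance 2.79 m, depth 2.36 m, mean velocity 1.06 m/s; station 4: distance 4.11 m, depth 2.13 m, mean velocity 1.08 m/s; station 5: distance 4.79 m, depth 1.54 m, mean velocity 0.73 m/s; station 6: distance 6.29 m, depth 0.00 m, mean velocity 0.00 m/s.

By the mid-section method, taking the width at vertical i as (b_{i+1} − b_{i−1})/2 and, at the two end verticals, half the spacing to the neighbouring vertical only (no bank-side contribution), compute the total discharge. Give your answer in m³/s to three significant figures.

w_2 = (2.79 − 0.00)/2 = 1.395 m; q_2 = 0.79 × 1.88 × 1.395 = 2.072 m³/s
w_3 = (4.11 − 1.55)/2 = 1.28 m; q_3 = 1.06 × 2.36 × 1.28 = 3.202 m³/s
w_4 = (4.79 − 2.79)/2 = 1 m; q_4 = 1.08 × 2.13 × 1 = 2.300 m³/s
w_5 = (6.29 − 4.11)/2 = 1.09 m; q_5 = 0.73 × 1.54 × 1.09 = 1.225 m³/s
Stations 1, 6 contribute zero (depth or velocity is 0).
Q = Σ qᵢ = 8.800 m³/s

8.80 m³/s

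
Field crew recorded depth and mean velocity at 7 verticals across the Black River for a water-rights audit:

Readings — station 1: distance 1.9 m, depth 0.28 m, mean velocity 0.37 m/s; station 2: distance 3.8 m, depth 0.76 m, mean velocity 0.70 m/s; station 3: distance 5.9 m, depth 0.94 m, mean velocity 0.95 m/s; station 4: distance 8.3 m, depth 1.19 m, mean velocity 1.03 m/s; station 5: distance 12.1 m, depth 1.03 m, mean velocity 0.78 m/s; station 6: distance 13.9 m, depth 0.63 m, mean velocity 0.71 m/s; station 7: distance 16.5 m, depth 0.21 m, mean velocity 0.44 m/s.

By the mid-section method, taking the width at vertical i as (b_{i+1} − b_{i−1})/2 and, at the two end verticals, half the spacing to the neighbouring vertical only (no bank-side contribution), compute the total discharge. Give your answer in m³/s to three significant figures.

10.3 m³/s

w_1 = (3.8 − 1.9)/2 = 0.95 m; q_1 = 0.37 × 0.28 × 0.95 = 0.09842 m³/s
w_2 = (5.9 − 1.9)/2 = 2 m; q_2 = 0.70 × 0.76 × 2 = 1.064 m³/s
w_3 = (8.3 − 3.8)/2 = 2.25 m; q_3 = 0.95 × 0.94 × 2.25 = 2.009 m³/s
w_4 = (12.1 − 5.9)/2 = 3.1 m; q_4 = 1.03 × 1.19 × 3.1 = 3.800 m³/s
w_5 = (13.9 − 8.3)/2 = 2.8 m; q_5 = 0.78 × 1.03 × 2.8 = 2.250 m³/s
w_6 = (16.5 − 12.1)/2 = 2.2 m; q_6 = 0.71 × 0.63 × 2.2 = 0.9841 m³/s
w_7 = (16.5 − 13.9)/2 = 1.3 m; q_7 = 0.44 × 0.21 × 1.3 = 0.1201 m³/s
Q = Σ qᵢ = 10.33 m³/s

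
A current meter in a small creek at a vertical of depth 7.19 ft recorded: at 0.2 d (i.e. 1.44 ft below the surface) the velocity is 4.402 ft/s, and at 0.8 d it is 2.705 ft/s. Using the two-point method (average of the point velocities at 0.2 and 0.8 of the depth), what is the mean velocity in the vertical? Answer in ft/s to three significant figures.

v̄ = (4.402 + 2.705) / 2 = 3.554 ft/s

3.55 ft/s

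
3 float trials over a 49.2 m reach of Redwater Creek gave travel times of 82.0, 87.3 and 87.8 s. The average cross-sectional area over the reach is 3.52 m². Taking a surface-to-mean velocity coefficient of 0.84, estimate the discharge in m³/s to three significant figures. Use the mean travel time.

t̄ = (82.0 + 87.3 + 87.8) / 3 = 85.7 s
v_surface = L / t̄ = 49.2 / 85.7 = 0.5741 m/s
v_mean = 0.84 × 0.5741 = 0.4822 m/s
Q = A × v_mean = 3.52 × 0.4822 = 1.697 m³/s

1.70 m³/s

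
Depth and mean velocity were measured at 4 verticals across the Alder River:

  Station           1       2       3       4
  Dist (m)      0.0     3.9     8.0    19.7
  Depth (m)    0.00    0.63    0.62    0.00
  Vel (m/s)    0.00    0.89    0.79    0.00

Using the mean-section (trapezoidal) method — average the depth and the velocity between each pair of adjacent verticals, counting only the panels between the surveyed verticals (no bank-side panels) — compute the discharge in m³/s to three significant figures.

Panel 1-2: Δb = 3.9 m, d̄ = (0.00+0.63)/2 = 0.315, v̄ = (0.00+0.89)/2 = 0.445 → q = 3.9×0.315×0.445 = 0.5467 m³/s
Panel 2-3: Δb = 4.1 m, d̄ = (0.63+0.62)/2 = 0.625, v̄ = (0.89+0.79)/2 = 0.84 → q = 4.1×0.625×0.84 = 2.153 m³/s
Panel 3-4: Δb = 11.7 m, d̄ = (0.62+0.00)/2 = 0.31, v̄ = (0.79+0.00)/2 = 0.395 → q = 11.7×0.31×0.395 = 1.433 m³/s
Q = Σ q = 4.132 m³/s

4.13 m³/s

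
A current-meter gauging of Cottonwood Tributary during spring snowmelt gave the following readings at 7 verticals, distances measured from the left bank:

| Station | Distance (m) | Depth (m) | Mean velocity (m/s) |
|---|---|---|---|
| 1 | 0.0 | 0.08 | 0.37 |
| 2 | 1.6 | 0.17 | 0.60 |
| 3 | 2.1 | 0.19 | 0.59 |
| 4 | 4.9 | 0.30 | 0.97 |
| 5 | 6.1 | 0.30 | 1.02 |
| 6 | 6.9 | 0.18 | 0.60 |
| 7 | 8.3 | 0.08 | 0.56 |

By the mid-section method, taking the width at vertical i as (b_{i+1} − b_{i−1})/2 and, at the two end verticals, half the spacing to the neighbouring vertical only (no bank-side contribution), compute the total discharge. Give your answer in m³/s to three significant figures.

1.35 m³/s

w_1 = (1.6 − 0.0)/2 = 0.8 m; q_1 = 0.37 × 0.08 × 0.8 = 0.02368 m³/s
w_2 = (2.1 − 0.0)/2 = 1.05 m; q_2 = 0.60 × 0.17 × 1.05 = 0.1071 m³/s
w_3 = (4.9 − 1.6)/2 = 1.65 m; q_3 = 0.59 × 0.19 × 1.65 = 0.1850 m³/s
w_4 = (6.1 − 2.1)/2 = 2 m; q_4 = 0.97 × 0.30 × 2 = 0.5820 m³/s
w_5 = (6.9 − 4.9)/2 = 1 m; q_5 = 1.02 × 0.30 × 1 = 0.3060 m³/s
w_6 = (8.3 − 6.1)/2 = 1.1 m; q_6 = 0.60 × 0.18 × 1.1 = 0.1188 m³/s
w_7 = (8.3 − 6.9)/2 = 0.7 m; q_7 = 0.56 × 0.08 × 0.7 = 0.03136 m³/s
Q = Σ qᵢ = 1.354 m³/s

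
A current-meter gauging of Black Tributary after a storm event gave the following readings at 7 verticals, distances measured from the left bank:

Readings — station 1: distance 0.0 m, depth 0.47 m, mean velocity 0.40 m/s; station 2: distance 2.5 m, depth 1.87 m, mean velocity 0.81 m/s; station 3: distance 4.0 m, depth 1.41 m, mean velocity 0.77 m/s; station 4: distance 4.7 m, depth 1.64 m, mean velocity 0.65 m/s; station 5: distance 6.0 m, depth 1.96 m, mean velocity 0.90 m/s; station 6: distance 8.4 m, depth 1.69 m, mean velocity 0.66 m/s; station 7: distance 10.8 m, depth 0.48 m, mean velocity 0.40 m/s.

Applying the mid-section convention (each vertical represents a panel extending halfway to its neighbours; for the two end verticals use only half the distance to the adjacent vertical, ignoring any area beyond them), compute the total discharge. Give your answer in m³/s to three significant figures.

11.7 m³/s

w_1 = (2.5 − 0.0)/2 = 1.25 m; q_1 = 0.40 × 0.47 × 1.25 = 0.2350 m³/s
w_2 = (4.0 − 0.0)/2 = 2 m; q_2 = 0.81 × 1.87 × 2 = 3.029 m³/s
w_3 = (4.7 − 2.5)/2 = 1.1 m; q_3 = 0.77 × 1.41 × 1.1 = 1.194 m³/s
w_4 = (6.0 − 4.0)/2 = 1 m; q_4 = 0.65 × 1.64 × 1 = 1.066 m³/s
w_5 = (8.4 − 4.7)/2 = 1.85 m; q_5 = 0.90 × 1.96 × 1.85 = 3.263 m³/s
w_6 = (10.8 − 6.0)/2 = 2.4 m; q_6 = 0.66 × 1.69 × 2.4 = 2.677 m³/s
w_7 = (10.8 − 8.4)/2 = 1.2 m; q_7 = 0.40 × 0.48 × 1.2 = 0.2304 m³/s
Q = Σ qᵢ = 11.70 m³/s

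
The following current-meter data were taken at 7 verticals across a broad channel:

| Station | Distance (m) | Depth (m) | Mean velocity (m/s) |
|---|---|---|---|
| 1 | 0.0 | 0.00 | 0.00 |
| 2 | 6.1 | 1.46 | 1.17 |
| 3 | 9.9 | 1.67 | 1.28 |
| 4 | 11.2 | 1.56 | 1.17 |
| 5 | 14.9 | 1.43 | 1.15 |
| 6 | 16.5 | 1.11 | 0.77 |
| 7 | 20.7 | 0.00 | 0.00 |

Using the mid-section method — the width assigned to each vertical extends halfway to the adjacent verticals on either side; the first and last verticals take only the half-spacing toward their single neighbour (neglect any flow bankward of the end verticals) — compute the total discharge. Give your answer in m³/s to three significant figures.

w_2 = (9.9 − 0.0)/2 = 4.95 m; q_2 = 1.17 × 1.46 × 4.95 = 8.456 m³/s
w_3 = (11.2 − 6.1)/2 = 2.55 m; q_3 = 1.28 × 1.67 × 2.55 = 5.451 m³/s
w_4 = (14.9 − 9.9)/2 = 2.5 m; q_4 = 1.17 × 1.56 × 2.5 = 4.563 m³/s
w_5 = (16.5 − 11.2)/2 = 2.65 m; q_5 = 1.15 × 1.43 × 2.65 = 4.358 m³/s
w_6 = (20.7 − 14.9)/2 = 2.9 m; q_6 = 0.77 × 1.11 × 2.9 = 2.479 m³/s
Stations 1, 7 contribute zero (depth or velocity is 0).
Q = Σ qᵢ = 25.31 m³/s

25.3 m³/s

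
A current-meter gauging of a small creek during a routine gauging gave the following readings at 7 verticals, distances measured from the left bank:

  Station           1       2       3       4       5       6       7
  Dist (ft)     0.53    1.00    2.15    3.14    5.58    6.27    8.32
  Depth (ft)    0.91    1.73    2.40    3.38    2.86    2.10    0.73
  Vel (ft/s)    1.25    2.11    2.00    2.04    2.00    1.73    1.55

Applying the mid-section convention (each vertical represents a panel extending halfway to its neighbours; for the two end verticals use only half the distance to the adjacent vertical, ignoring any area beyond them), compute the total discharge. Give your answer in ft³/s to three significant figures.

w_1 = (1.00 − 0.53)/2 = 0.235 ft; q_1 = 1.25 × 0.91 × 0.235 = 0.2673 ft³/s
w_2 = (2.15 − 0.53)/2 = 0.81 ft; q_2 = 2.11 × 1.73 × 0.81 = 2.957 ft³/s
w_3 = (3.14 − 1.00)/2 = 1.07 ft; q_3 = 2.00 × 2.40 × 1.07 = 5.136 ft³/s
w_4 = (5.58 − 2.15)/2 = 1.715 ft; q_4 = 2.04 × 3.38 × 1.715 = 11.83 ft³/s
w_5 = (6.27 − 3.14)/2 = 1.565 ft; q_5 = 2.00 × 2.86 × 1.565 = 8.952 ft³/s
w_6 = (8.32 − 5.58)/2 = 1.37 ft; q_6 = 1.73 × 2.10 × 1.37 = 4.977 ft³/s
w_7 = (8.32 − 6.27)/2 = 1.025 ft; q_7 = 1.55 × 0.73 × 1.025 = 1.160 ft³/s
Q = Σ qᵢ = 35.27 ft³/s

35.3 ft³/s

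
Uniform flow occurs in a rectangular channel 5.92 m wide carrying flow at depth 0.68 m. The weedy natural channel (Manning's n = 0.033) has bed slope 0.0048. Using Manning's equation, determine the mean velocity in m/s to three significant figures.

1.41 m/s

A = b·y = 5.92 × 0.68 = 4.026 m²
P = b + 2y = 5.92 + 2×0.68 = 7.280 m
R = A/P = 4.026/7.280 = 0.5530 m
Q = (1/n)·A·R^(2/3)·S^(1/2) = (1/0.033) × 4.026 × 0.5530^(2/3) × 0.0048^(1/2) = 5.694 m³/s
V = Q/A = 5.694/4.026 = 1.414 m/s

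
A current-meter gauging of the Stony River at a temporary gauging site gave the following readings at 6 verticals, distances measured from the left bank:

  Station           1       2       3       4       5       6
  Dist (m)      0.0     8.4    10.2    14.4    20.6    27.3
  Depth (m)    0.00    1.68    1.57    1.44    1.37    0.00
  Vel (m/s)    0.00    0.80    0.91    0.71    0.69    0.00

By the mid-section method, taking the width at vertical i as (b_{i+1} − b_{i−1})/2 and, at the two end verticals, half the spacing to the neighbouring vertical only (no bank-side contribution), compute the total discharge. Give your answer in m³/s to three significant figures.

w_2 = (10.2 − 0.0)/2 = 5.1 m; q_2 = 0.80 × 1.68 × 5.1 = 6.854 m³/s
w_3 = (14.4 − 8.4)/2 = 3 m; q_3 = 0.91 × 1.57 × 3 = 4.286 m³/s
w_4 = (20.6 − 10.2)/2 = 5.2 m; q_4 = 0.71 × 1.44 × 5.2 = 5.316 m³/s
w_5 = (27.3 − 14.4)/2 = 6.45 m; q_5 = 0.69 × 1.37 × 6.45 = 6.097 m³/s
Stations 1, 6 contribute zero (depth or velocity is 0).
Q = Σ qᵢ = 22.55 m³/s

22.6 m³/s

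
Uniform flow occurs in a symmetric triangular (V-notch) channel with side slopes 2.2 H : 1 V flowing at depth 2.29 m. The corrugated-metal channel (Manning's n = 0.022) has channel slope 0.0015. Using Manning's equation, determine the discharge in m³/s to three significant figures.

20.9 m³/s

A = z·y² = 2.2×2.29² = 11.54 m²
P = 2y√(1+z²) = 2×2.29×√(1+2.2²) = 11.07 m
R = A/P = 11.54/11.07 = 1.042 m
Q = (1/n)·A·R^(2/3)·S^(1/2) = (1/0.022) × 11.54 × 1.042^(2/3) × 0.0015^(1/2) = 20.88 m³/s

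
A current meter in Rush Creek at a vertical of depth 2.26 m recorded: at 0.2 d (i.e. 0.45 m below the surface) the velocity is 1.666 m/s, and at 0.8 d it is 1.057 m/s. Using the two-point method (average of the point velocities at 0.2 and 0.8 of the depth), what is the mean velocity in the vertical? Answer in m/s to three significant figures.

v̄ = (1.666 + 1.057) / 2 = 1.362 m/s

1.36 m/s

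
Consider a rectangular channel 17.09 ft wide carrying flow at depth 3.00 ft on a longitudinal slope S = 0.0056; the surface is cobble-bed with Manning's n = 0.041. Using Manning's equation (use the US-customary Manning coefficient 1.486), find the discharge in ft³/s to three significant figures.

A = b·y = 17.09 × 3.00 = 51.27 ft²
P = b + 2y = 17.09 + 2×3.00 = 23.09 ft
R = A/P = 51.27/23.09 = 2.220 ft
Q = (1.486/n)·A·R^(2/3)·S^(1/2) = (1.486/0.041) × 51.27 × 2.220^(2/3) × 0.0056^(1/2) = 236.7 ft³/s

237 ft³/s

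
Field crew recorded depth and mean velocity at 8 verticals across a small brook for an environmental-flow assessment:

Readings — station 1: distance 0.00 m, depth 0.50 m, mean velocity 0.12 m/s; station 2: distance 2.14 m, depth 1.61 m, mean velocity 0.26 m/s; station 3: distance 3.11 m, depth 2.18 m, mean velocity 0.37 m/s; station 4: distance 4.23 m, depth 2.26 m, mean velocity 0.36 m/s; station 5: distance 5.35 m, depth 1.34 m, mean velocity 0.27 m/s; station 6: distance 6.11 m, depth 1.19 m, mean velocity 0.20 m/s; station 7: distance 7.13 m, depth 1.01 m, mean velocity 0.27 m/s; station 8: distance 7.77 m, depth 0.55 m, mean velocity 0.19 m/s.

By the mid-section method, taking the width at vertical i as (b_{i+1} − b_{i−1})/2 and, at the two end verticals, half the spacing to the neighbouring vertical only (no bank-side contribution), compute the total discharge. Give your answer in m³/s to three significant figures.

3.28 m³/s

w_1 = (2.14 − 0.00)/2 = 1.07 m; q_1 = 0.12 × 0.50 × 1.07 = 0.06420 m³/s
w_2 = (3.11 − 0.00)/2 = 1.555 m; q_2 = 0.26 × 1.61 × 1.555 = 0.6509 m³/s
w_3 = (4.23 − 2.14)/2 = 1.045 m; q_3 = 0.37 × 2.18 × 1.045 = 0.8429 m³/s
w_4 = (5.35 − 3.11)/2 = 1.12 m; q_4 = 0.36 × 2.26 × 1.12 = 0.9112 m³/s
w_5 = (6.11 − 4.23)/2 = 0.94 m; q_5 = 0.27 × 1.34 × 0.94 = 0.3401 m³/s
w_6 = (7.13 − 5.35)/2 = 0.89 m; q_6 = 0.20 × 1.19 × 0.89 = 0.2118 m³/s
w_7 = (7.77 − 6.11)/2 = 0.83 m; q_7 = 0.27 × 1.01 × 0.83 = 0.2263 m³/s
w_8 = (7.77 − 7.13)/2 = 0.32 m; q_8 = 0.19 × 0.55 × 0.32 = 0.03344 m³/s
Q = Σ qᵢ = 3.281 m³/s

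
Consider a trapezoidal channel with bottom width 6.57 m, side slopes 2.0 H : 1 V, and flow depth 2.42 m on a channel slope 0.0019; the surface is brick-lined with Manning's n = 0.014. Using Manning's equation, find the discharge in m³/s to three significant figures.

117 m³/s

A = (b + z·y)·y = (6.57 + 2.0×2.42)×2.42 = 27.61 m²
P = b + 2y√(1+z²) = 6.57 + 2×2.42×√(1+2.0²) = 17.39 m
R = A/P = 27.61/17.39 = 1.588 m
Q = (1/n)·A·R^(2/3)·S^(1/2) = (1/0.014) × 27.61 × 1.588^(2/3) × 0.0019^(1/2) = 117.0 m³/s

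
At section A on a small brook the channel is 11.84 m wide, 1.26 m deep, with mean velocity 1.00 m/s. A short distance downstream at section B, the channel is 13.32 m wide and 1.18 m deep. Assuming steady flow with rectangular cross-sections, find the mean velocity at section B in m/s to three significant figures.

0.949 m/s

Q = A₁V₁ = (11.84×1.26) × 1.00 = 14.92 m³/s
A₂ = 13.32 × 1.18 = 15.72 m²
V₂ = Q/A₂ = 14.92/15.72 = 0.9492 m/s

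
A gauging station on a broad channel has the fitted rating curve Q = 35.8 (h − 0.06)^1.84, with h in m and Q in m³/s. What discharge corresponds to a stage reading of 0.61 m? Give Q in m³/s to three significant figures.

11.9 m³/s

Q = 35.8 × (0.61 − 0.06)^1.84 = 35.8 × 0.55^1.84 = 11.92 m³/s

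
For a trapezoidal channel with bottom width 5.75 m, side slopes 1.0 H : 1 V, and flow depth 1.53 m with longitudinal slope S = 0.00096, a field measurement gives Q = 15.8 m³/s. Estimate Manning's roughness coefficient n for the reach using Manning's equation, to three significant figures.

A = (b + z·y)·y = (5.75 + 1.0×1.53)×1.53 = 11.14 m²
P = b + 2y√(1+z²) = 5.75 + 2×1.53×√(1+1.0²) = 10.08 m
R = A/P = 11.14/10.08 = 1.105 m
n = (1/Q)·A·R^(2/3)·S^(1/2) = (1/15.8) × 11.14 × 1.069 × 0.03098 = 0.02335

0.0233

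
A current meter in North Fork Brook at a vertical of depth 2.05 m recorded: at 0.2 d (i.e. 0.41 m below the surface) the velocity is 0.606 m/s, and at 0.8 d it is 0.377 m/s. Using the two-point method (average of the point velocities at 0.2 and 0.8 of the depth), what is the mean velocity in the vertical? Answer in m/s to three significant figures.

0.492 m/s

v̄ = (0.606 + 0.377) / 2 = 0.4915 m/s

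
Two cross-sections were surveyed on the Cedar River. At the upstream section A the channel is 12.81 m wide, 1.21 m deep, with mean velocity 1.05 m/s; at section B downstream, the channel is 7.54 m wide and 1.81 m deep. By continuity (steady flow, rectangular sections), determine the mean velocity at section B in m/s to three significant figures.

Q = A₁V₁ = (12.81×1.21) × 1.05 = 16.28 m³/s
A₂ = 7.54 × 1.81 = 13.65 m²
V₂ = Q/A₂ = 16.28/13.65 = 1.193 m/s

1.19 m/s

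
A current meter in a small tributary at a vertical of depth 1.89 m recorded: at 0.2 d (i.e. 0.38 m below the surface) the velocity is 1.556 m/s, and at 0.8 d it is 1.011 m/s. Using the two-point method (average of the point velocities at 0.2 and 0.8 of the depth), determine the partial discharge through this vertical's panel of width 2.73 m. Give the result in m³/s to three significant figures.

6.62 m³/s

v̄ = (1.556 + 1.011) / 2 = 1.284 m/s
q = v̄ × d × w = 1.284 × 1.89 × 2.73 = 6.622 m³/s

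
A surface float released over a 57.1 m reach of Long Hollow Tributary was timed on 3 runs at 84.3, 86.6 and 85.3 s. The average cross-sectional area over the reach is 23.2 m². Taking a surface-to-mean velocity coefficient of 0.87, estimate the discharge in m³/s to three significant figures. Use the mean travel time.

t̄ = (84.3 + 86.6 + 85.3) / 3 = 85.4 s
v_surface = L / t̄ = 57.1 / 85.4 = 0.6686 m/s
v_mean = 0.87 × 0.6686 = 0.5817 m/s
Q = A × v_mean = 23.2 × 0.5817 = 13.50 m³/s

13.5 m³/s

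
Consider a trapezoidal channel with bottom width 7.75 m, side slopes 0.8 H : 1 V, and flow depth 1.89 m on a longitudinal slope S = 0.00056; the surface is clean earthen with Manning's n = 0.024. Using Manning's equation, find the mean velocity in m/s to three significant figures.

A = (b + z·y)·y = (7.75 + 0.8×1.89)×1.89 = 17.51 m²
P = b + 2y√(1+z²) = 7.75 + 2×1.89×√(1+0.8²) = 12.59 m
R = A/P = 17.51/12.59 = 1.390 m
Q = (1/n)·A·R^(2/3)·S^(1/2) = (1/0.024) × 17.51 × 1.390^(2/3) × 0.00056^(1/2) = 21.50 m³/s
V = Q/A = 21.50/17.51 = 1.228 m/s

1.23 m/s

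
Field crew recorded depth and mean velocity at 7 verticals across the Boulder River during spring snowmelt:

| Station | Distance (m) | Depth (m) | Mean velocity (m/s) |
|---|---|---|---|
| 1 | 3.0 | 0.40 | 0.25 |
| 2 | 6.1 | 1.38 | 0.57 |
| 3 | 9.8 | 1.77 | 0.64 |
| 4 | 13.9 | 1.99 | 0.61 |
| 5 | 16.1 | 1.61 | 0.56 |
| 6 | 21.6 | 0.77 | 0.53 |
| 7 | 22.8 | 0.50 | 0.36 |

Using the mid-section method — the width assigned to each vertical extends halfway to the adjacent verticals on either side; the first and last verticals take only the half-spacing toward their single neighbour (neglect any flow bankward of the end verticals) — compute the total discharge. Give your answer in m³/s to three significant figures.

w_1 = (6.1 − 3.0)/2 = 1.55 m; q_1 = 0.25 × 0.40 × 1.55 = 0.1550 m³/s
w_2 = (9.8 − 3.0)/2 = 3.4 m; q_2 = 0.57 × 1.38 × 3.4 = 2.674 m³/s
w_3 = (13.9 − 6.1)/2 = 3.9 m; q_3 = 0.64 × 1.77 × 3.9 = 4.418 m³/s
w_4 = (16.1 − 9.8)/2 = 3.15 m; q_4 = 0.61 × 1.99 × 3.15 = 3.824 m³/s
w_5 = (21.6 − 13.9)/2 = 3.85 m; q_5 = 0.56 × 1.61 × 3.85 = 3.471 m³/s
w_6 = (22.8 − 16.1)/2 = 3.35 m; q_6 = 0.53 × 0.77 × 3.35 = 1.367 m³/s
w_7 = (22.8 − 21.6)/2 = 0.6 m; q_7 = 0.36 × 0.50 × 0.6 = 0.1080 m³/s
Q = Σ qᵢ = 16.02 m³/s

16.0 m³/s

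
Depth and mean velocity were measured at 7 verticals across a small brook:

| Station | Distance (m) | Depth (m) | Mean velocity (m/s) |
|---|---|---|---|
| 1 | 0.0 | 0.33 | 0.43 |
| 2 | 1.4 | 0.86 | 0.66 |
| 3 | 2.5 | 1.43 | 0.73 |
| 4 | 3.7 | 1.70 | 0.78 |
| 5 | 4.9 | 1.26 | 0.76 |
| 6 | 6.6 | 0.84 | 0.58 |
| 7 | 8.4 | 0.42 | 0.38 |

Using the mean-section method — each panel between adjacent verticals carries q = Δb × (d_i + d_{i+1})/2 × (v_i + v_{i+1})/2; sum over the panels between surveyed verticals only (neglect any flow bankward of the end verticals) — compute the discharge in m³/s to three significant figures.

5.86 m³/s

Panel 1-2: Δb = 1.4 m, d̄ = (0.33+0.86)/2 = 0.595, v̄ = (0.43+0.66)/2 = 0.545 → q = 1.4×0.595×0.545 = 0.4540 m³/s
Panel 2-3: Δb = 1.1 m, d̄ = (0.86+1.43)/2 = 1.145, v̄ = (0.66+0.73)/2 = 0.695 → q = 1.1×1.145×0.695 = 0.8754 m³/s
Panel 3-4: Δb = 1.2 m, d̄ = (1.43+1.70)/2 = 1.565, v̄ = (0.73+0.78)/2 = 0.755 → q = 1.2×1.565×0.755 = 1.418 m³/s
Panel 4-5: Δb = 1.2 m, d̄ = (1.70+1.26)/2 = 1.48, v̄ = (0.78+0.76)/2 = 0.77 → q = 1.2×1.48×0.77 = 1.368 m³/s
Panel 5-6: Δb = 1.7 m, d̄ = (1.26+0.84)/2 = 1.05, v̄ = (0.76+0.58)/2 = 0.67 → q = 1.7×1.05×0.67 = 1.196 m³/s
Panel 6-7: Δb = 1.8 m, d̄ = (0.84+0.42)/2 = 0.63, v̄ = (0.58+0.38)/2 = 0.48 → q = 1.8×0.63×0.48 = 0.5443 m³/s
Q = Σ q = 5.855 m³/s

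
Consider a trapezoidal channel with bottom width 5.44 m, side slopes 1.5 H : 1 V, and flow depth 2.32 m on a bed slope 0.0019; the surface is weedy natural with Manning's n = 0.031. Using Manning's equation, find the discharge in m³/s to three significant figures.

38.1 m³/s

A = (b + z·y)·y = (5.44 + 1.5×2.32)×2.32 = 20.69 m²
P = b + 2y√(1+z²) = 5.44 + 2×2.32×√(1+1.5²) = 13.80 m
R = A/P = 20.69/13.80 = 1.499 m
Q = (1/n)·A·R^(2/3)·S^(1/2) = (1/0.031) × 20.69 × 1.499^(2/3) × 0.0019^(1/2) = 38.11 m³/s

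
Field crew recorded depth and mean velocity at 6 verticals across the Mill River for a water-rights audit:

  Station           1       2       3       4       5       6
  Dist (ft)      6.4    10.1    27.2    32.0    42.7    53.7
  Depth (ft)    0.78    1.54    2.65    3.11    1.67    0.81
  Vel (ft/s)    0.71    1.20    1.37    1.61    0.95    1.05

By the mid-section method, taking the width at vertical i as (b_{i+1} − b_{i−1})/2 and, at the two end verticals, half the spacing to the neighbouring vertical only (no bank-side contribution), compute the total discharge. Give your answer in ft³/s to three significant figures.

w_1 = (10.1 − 6.4)/2 = 1.85 ft; q_1 = 0.71 × 0.78 × 1.85 = 1.025 ft³/s
w_2 = (27.2 − 6.4)/2 = 10.4 ft; q_2 = 1.20 × 1.54 × 10.4 = 19.22 ft³/s
w_3 = (32.0 − 10.1)/2 = 10.95 ft; q_3 = 1.37 × 2.65 × 10.95 = 39.75 ft³/s
w_4 = (42.7 − 27.2)/2 = 7.75 ft; q_4 = 1.61 × 3.11 × 7.75 = 38.81 ft³/s
w_5 = (53.7 − 32.0)/2 = 10.85 ft; q_5 = 0.95 × 1.67 × 10.85 = 17.21 ft³/s
w_6 = (53.7 − 42.7)/2 = 5.5 ft; q_6 = 1.05 × 0.81 × 5.5 = 4.678 ft³/s
Q = Σ qᵢ = 120.7 ft³/s

121 ft³/s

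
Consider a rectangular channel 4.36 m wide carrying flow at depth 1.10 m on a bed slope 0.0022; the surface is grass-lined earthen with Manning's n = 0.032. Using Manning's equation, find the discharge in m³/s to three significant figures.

5.71 m³/s

A = b·y = 4.36 × 1.10 = 4.796 m²
P = b + 2y = 4.36 + 2×1.10 = 6.560 m
R = A/P = 4.796/6.560 = 0.7311 m
Q = (1/n)·A·R^(2/3)·S^(1/2) = (1/0.032) × 4.796 × 0.7311^(2/3) × 0.0022^(1/2) = 5.705 m³/s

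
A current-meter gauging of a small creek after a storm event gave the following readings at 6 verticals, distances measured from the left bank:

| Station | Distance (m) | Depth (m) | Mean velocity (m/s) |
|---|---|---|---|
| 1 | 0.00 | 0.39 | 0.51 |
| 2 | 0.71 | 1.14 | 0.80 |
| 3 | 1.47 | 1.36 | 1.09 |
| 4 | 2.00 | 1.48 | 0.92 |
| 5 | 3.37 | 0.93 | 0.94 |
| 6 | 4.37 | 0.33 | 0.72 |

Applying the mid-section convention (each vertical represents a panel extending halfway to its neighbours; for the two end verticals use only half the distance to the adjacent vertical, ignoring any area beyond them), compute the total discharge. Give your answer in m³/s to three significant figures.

4.15 m³/s

w_1 = (0.71 − 0.00)/2 = 0.355 m; q_1 = 0.51 × 0.39 × 0.355 = 0.07061 m³/s
w_2 = (1.47 − 0.00)/2 = 0.735 m; q_2 = 0.80 × 1.14 × 0.735 = 0.6703 m³/s
w_3 = (2.00 − 0.71)/2 = 0.645 m; q_3 = 1.09 × 1.36 × 0.645 = 0.9561 m³/s
w_4 = (3.37 − 1.47)/2 = 0.95 m; q_4 = 0.92 × 1.48 × 0.95 = 1.294 m³/s
w_5 = (4.37 − 2.00)/2 = 1.185 m; q_5 = 0.94 × 0.93 × 1.185 = 1.036 m³/s
w_6 = (4.37 − 3.37)/2 = 0.5 m; q_6 = 0.72 × 0.33 × 0.5 = 0.1188 m³/s
Q = Σ qᵢ = 4.145 m³/s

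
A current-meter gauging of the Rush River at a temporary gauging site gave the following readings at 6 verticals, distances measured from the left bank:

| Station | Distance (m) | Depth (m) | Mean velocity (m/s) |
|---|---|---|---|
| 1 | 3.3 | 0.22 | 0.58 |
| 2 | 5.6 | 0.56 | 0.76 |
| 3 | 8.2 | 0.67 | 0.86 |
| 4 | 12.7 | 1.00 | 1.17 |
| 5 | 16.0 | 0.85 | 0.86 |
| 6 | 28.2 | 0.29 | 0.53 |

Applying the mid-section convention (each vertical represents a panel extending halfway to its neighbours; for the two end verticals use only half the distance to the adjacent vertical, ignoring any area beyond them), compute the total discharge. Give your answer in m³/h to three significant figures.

w_1 = (5.6 − 3.3)/2 = 1.15 m; q_1 = 0.58 × 0.22 × 1.15 = 0.1467 m³/s
w_2 = (8.2 − 3.3)/2 = 2.45 m; q_2 = 0.76 × 0.56 × 2.45 = 1.043 m³/s
w_3 = (12.7 − 5.6)/2 = 3.55 m; q_3 = 0.86 × 0.67 × 3.55 = 2.046 m³/s
w_4 = (16.0 − 8.2)/2 = 3.9 m; q_4 = 1.17 × 1.00 × 3.9 = 4.563 m³/s
w_5 = (28.2 − 12.7)/2 = 7.75 m; q_5 = 0.86 × 0.85 × 7.75 = 5.665 m³/s
w_6 = (28.2 − 16.0)/2 = 6.1 m; q_6 = 0.53 × 0.29 × 6.1 = 0.9376 m³/s
Q = Σ qᵢ = 14.40 m³/s
= 14.40 × 3600 = 51840 m³/h

51800 m³/h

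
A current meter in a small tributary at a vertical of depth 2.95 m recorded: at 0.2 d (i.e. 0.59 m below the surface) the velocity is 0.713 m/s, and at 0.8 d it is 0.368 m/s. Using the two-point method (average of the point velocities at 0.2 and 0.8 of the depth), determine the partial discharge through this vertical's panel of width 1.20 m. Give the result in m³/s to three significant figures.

1.91 m³/s

v̄ = (0.713 + 0.368) / 2 = 0.5405 m/s
q = v̄ × d × w = 0.5405 × 2.95 × 1.20 = 1.913 m³/s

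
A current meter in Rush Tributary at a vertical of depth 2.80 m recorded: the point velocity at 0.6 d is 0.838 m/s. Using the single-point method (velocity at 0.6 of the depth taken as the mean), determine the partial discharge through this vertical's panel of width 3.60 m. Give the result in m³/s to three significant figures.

8.45 m³/s

v̄ = v₀.₆ = 0.838 m/s
q = v̄ × d × w = 0.8380 × 2.80 × 3.60 = 8.447 m³/s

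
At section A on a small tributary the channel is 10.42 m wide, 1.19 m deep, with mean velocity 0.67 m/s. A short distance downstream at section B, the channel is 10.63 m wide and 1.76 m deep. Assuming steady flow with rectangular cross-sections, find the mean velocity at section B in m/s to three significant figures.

Q = A₁V₁ = (10.42×1.19) × 0.67 = 8.308 m³/s
A₂ = 10.63 × 1.76 = 18.71 m²
V₂ = Q/A₂ = 8.308/18.71 = 0.4441 m/s

0.444 m/s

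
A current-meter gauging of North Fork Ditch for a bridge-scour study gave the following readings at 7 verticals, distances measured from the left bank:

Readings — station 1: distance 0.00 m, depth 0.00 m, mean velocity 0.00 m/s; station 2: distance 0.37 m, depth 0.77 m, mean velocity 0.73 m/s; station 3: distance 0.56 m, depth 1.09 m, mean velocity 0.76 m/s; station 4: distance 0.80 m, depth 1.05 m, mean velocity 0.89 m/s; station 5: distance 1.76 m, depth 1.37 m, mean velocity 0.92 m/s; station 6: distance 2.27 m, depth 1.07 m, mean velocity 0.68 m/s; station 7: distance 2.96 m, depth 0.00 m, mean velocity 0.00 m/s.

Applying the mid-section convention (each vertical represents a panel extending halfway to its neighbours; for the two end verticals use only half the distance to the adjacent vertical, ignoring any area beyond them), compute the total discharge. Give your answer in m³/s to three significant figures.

w_2 = (0.56 − 0.00)/2 = 0.28 m; q_2 = 0.73 × 0.77 × 0.28 = 0.1574 m³/s
w_3 = (0.80 − 0.37)/2 = 0.215 m; q_3 = 0.76 × 1.09 × 0.215 = 0.1781 m³/s
w_4 = (1.76 − 0.56)/2 = 0.6 m; q_4 = 0.89 × 1.05 × 0.6 = 0.5607 m³/s
w_5 = (2.27 − 0.80)/2 = 0.735 m; q_5 = 0.92 × 1.37 × 0.735 = 0.9264 m³/s
w_6 = (2.96 − 1.76)/2 = 0.6 m; q_6 = 0.68 × 1.07 × 0.6 = 0.4366 m³/s
Stations 1, 7 contribute zero (depth or velocity is 0).
Q = Σ qᵢ = 2.259 m³/s

2.26 m³/s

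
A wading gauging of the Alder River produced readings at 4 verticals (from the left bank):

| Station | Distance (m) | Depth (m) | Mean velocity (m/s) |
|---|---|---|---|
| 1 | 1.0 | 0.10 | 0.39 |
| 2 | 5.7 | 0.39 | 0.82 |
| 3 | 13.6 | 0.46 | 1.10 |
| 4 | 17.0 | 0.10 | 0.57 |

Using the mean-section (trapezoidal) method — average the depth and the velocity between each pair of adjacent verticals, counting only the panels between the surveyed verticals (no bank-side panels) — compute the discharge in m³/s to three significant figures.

Panel 1-2: Δb = 4.7 m, d̄ = (0.10+0.39)/2 = 0.245, v̄ = (0.39+0.82)/2 = 0.605 → q = 4.7×0.245×0.605 = 0.6967 m³/s
Panel 2-3: Δb = 7.9 m, d̄ = (0.39+0.46)/2 = 0.425, v̄ = (0.82+1.10)/2 = 0.96 → q = 7.9×0.425×0.96 = 3.223 m³/s
Panel 3-4: Δb = 3.4 m, d̄ = (0.46+0.10)/2 = 0.28, v̄ = (1.10+0.57)/2 = 0.835 → q = 3.4×0.28×0.835 = 0.7949 m³/s
Q = Σ q = 4.715 m³/s

4.71 m³/s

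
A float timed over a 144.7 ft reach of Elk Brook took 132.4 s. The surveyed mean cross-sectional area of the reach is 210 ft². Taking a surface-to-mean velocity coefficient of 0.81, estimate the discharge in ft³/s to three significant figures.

186 ft³/s

v_surface = L / t̄ = 144.7 / 132.4 = 1.093 ft/s
v_mean = 0.81 × 1.093 = 0.8852 ft/s
Q = A × v_mean = 210 × 0.8852 = 185.9 ft³/s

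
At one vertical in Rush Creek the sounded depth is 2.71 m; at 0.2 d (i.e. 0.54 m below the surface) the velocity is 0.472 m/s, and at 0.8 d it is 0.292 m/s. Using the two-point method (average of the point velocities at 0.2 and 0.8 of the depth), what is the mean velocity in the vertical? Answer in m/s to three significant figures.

v̄ = (0.472 + 0.292) / 2 = 0.3820 m/s

0.382 m/s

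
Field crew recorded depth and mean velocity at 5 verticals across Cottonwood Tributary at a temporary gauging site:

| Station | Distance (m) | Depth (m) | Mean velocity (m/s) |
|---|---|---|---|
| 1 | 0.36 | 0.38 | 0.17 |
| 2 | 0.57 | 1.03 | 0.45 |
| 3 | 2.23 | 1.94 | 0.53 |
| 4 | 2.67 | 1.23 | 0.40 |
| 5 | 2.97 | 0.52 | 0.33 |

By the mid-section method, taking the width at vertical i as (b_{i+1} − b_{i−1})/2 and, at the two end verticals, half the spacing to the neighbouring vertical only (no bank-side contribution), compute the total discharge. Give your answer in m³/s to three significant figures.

w_1 = (0.57 − 0.36)/2 = 0.105 m; q_1 = 0.17 × 0.38 × 0.105 = 0.006783 m³/s
w_2 = (2.23 − 0.36)/2 = 0.935 m; q_2 = 0.45 × 1.03 × 0.935 = 0.4334 m³/s
w_3 = (2.67 − 0.57)/2 = 1.05 m; q_3 = 0.53 × 1.94 × 1.05 = 1.080 m³/s
w_4 = (2.97 − 2.23)/2 = 0.37 m; q_4 = 0.40 × 1.23 × 0.37 = 0.1820 m³/s
w_5 = (2.97 − 2.67)/2 = 0.15 m; q_5 = 0.33 × 0.52 × 0.15 = 0.02574 m³/s
Q = Σ qᵢ = 1.728 m³/s

1.73 m³/s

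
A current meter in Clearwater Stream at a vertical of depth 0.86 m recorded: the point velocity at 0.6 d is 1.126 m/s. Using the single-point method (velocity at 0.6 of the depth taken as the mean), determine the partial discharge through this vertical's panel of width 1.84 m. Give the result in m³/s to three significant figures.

v̄ = v₀.₆ = 1.126 m/s
q = v̄ × d × w = 1.126 × 0.86 × 1.84 = 1.782 m³/s

1.78 m³/s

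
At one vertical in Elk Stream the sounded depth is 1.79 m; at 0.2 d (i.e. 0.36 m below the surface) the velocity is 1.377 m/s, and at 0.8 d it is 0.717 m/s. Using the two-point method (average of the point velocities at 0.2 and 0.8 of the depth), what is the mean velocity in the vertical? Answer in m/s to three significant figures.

v̄ = (1.377 + 0.717) / 2 = 1.047 m/s

1.05 m/s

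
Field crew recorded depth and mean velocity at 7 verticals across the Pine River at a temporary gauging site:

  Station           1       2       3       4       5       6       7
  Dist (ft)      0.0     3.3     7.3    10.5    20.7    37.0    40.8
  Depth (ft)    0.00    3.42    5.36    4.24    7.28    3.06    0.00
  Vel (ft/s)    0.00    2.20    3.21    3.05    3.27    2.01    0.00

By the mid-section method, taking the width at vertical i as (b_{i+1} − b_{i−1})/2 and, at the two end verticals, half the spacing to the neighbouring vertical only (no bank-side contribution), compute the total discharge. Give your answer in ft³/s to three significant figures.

553 ft³/s

w_2 = (7.3 − 0.0)/2 = 3.65 ft; q_2 = 2.20 × 3.42 × 3.65 = 27.46 ft³/s
w_3 = (10.5 − 3.3)/2 = 3.6 ft; q_3 = 3.21 × 5.36 × 3.6 = 61.94 ft³/s
w_4 = (20.7 − 7.3)/2 = 6.7 ft; q_4 = 3.05 × 4.24 × 6.7 = 86.64 ft³/s
w_5 = (37.0 − 10.5)/2 = 13.25 ft; q_5 = 3.27 × 7.28 × 13.25 = 315.4 ft³/s
w_6 = (40.8 − 20.7)/2 = 10.05 ft; q_6 = 2.01 × 3.06 × 10.05 = 61.81 ft³/s
Stations 1, 7 contribute zero (depth or velocity is 0).
Q = Σ qᵢ = 553.3 ft³/s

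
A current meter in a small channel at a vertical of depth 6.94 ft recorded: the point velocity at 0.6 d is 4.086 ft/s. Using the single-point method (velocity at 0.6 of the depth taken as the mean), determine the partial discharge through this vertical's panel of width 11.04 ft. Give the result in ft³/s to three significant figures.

v̄ = v₀.₆ = 4.086 ft/s
q = v̄ × d × w = 4.086 × 6.94 × 11.04 = 313.1 ft³/s

313 ft³/s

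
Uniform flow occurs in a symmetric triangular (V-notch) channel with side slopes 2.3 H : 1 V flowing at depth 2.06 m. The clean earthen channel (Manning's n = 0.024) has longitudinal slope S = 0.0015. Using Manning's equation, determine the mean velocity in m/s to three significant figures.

1.55 m/s

A = z·y² = 2.3×2.06² = 9.760 m²
P = 2y√(1+z²) = 2×2.06×√(1+2.3²) = 10.33 m
R = A/P = 9.760/10.33 = 0.9446 m
Q = (1/n)·A·R^(2/3)·S^(1/2) = (1/0.024) × 9.760 × 0.9446^(2/3) × 0.0015^(1/2) = 15.16 m³/s
V = Q/A = 15.16/9.760 = 1.554 m/s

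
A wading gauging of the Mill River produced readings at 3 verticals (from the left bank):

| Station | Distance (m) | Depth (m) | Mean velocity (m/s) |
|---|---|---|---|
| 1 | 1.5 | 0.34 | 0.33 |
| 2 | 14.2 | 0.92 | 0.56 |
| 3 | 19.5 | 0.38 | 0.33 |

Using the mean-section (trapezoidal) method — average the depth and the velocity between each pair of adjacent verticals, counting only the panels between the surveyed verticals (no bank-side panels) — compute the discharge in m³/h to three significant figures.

18300 m³/h

Panel 1-2: Δb = 12.7 m, d̄ = (0.34+0.92)/2 = 0.63, v̄ = (0.33+0.56)/2 = 0.445 → q = 12.7×0.63×0.445 = 3.560 m³/s
Panel 2-3: Δb = 5.3 m, d̄ = (0.92+0.38)/2 = 0.65, v̄ = (0.56+0.33)/2 = 0.445 → q = 5.3×0.65×0.445 = 1.533 m³/s
Q = Σ q = 5.093 m³/s
= 5.093 × 3600 = 18340 m³/h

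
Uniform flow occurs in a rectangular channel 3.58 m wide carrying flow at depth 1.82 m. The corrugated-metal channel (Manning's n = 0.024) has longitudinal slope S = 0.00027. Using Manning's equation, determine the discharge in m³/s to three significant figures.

A = b·y = 3.58 × 1.82 = 6.516 m²
P = b + 2y = 3.58 + 2×1.82 = 7.220 m
R = A/P = 6.516/7.220 = 0.9024 m
Q = (1/n)·A·R^(2/3)·S^(1/2) = (1/0.024) × 6.516 × 0.9024^(2/3) × 0.00027^(1/2) = 4.166 m³/s

4.17 m³/s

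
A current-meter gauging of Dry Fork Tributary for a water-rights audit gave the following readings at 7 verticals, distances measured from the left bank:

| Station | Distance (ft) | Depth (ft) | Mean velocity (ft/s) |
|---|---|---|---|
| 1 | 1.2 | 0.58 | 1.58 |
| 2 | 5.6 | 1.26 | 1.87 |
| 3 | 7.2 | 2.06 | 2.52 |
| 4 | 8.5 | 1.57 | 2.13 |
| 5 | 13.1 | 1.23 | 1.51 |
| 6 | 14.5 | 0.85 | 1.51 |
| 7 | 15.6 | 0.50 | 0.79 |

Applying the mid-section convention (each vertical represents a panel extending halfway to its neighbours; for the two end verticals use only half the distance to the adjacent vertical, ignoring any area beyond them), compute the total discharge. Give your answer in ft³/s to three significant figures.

w_1 = (5.6 − 1.2)/2 = 2.2 ft; q_1 = 1.58 × 0.58 × 2.2 = 2.016 ft³/s
w_2 = (7.2 − 1.2)/2 = 3 ft; q_2 = 1.87 × 1.26 × 3 = 7.069 ft³/s
w_3 = (8.5 − 5.6)/2 = 1.45 ft; q_3 = 2.52 × 2.06 × 1.45 = 7.527 ft³/s
w_4 = (13.1 − 7.2)/2 = 2.95 ft; q_4 = 2.13 × 1.57 × 2.95 = 9.865 ft³/s
w_5 = (14.5 − 8.5)/2 = 3 ft; q_5 = 1.51 × 1.23 × 3 = 5.572 ft³/s
w_6 = (15.6 − 13.1)/2 = 1.25 ft; q_6 = 1.51 × 0.85 × 1.25 = 1.604 ft³/s
w_7 = (15.6 − 14.5)/2 = 0.55 ft; q_7 = 0.79 × 0.50 × 0.55 = 0.2173 ft³/s
Q = Σ qᵢ = 33.87 ft³/s

33.9 ft³/s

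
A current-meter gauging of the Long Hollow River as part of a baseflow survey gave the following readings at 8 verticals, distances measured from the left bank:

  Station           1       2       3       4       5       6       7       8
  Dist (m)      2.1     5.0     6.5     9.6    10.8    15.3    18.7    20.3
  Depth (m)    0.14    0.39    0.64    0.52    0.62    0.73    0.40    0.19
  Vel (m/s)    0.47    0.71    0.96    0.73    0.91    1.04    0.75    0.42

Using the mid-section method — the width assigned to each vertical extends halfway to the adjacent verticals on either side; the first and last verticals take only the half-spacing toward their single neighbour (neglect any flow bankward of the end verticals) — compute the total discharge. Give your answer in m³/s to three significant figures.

w_1 = (5.0 − 2.1)/2 = 1.45 m; q_1 = 0.47 × 0.14 × 1.45 = 0.09541 m³/s
w_2 = (6.5 − 2.1)/2 = 2.2 m; q_2 = 0.71 × 0.39 × 2.2 = 0.6092 m³/s
w_3 = (9.6 − 5.0)/2 = 2.3 m; q_3 = 0.96 × 0.64 × 2.3 = 1.413 m³/s
w_4 = (10.8 − 6.5)/2 = 2.15 m; q_4 = 0.73 × 0.52 × 2.15 = 0.8161 m³/s
w_5 = (15.3 − 9.6)/2 = 2.85 m; q_5 = 0.91 × 0.62 × 2.85 = 1.608 m³/s
w_6 = (18.7 − 10.8)/2 = 3.95 m; q_6 = 1.04 × 0.73 × 3.95 = 2.999 m³/s
w_7 = (20.3 − 15.3)/2 = 2.5 m; q_7 = 0.75 × 0.40 × 2.5 = 0.7500 m³/s
w_8 = (20.3 − 18.7)/2 = 0.8 m; q_8 = 0.42 × 0.19 × 0.8 = 0.06384 m³/s
Q = Σ qᵢ = 8.355 m³/s

8.35 m³/s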